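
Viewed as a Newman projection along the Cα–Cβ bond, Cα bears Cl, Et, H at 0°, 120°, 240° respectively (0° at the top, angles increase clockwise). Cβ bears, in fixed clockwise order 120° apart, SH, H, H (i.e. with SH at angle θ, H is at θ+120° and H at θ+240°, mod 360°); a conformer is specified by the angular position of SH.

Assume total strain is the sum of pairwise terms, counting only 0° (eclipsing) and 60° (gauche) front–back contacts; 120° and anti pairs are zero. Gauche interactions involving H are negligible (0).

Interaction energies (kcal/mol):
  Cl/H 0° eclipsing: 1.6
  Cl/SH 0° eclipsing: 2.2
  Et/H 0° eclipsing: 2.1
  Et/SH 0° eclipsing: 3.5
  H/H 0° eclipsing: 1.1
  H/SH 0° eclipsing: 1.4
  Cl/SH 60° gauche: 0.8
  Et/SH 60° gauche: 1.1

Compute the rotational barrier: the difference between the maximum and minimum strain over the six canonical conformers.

5.4 kcal/mol

SH at 0° is eclipsed. Cl at 0° is eclipsed with SH at 0° (2.2); Et at 120° is eclipsed with H at 120° (2.1); H at 240° is eclipsed with H at 240° (1.1). Total 5.4 kcal/mol.
SH at 60° is staggered. Cl at 0° is gauche with SH at 60° (0.8); Et at 120° is gauche with SH at 60° (1.1). Total 1.9 kcal/mol.
SH at 120° is eclipsed. Cl at 0° is eclipsed with H at 0° (1.6); Et at 120° is eclipsed with SH at 120° (3.5); H at 240° is eclipsed with H at 240° (1.1). Total 6.2 kcal/mol.
SH at 180° is staggered. Et at 120° is gauche with SH at 180° (1.1). Total 1.1 kcal/mol.
SH at 240° is eclipsed. Cl at 0° is eclipsed with H at 0° (1.6); Et at 120° is eclipsed with H at 120° (2.1); H at 240° is eclipsed with SH at 240° (1.4). Total 5.1 kcal/mol.
SH at 300° is staggered. Cl at 0° is gauche with SH at 300° (0.8). Total 0.8 kcal/mol.
Max at 120° (6.2 kcal/mol), min at 300° (0.8 kcal/mol); barrier = 5.4 kcal/mol.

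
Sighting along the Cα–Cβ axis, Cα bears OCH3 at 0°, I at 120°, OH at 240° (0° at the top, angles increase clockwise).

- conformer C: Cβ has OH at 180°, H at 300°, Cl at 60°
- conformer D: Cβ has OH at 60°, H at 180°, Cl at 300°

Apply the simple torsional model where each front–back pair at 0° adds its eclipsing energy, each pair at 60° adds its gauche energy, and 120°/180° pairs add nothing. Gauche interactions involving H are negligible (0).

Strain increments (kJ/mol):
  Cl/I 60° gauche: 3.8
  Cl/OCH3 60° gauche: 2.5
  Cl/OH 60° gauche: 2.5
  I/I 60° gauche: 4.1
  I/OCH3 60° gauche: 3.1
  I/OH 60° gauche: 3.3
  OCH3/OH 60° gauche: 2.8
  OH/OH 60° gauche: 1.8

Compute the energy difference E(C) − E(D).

+0.3 kJ/mol

C is staggered. OCH3 at 0° is gauche with Cl at 60° (2.5); I at 120° is gauche with OH at 180° (3.3); I at 120° is gauche with Cl at 60° (3.8); OH at 240° is gauche with OH at 180° (1.8). Total 11.4 kJ/mol.
D is staggered. OCH3 at 0° is gauche with OH at 60° (2.8); OCH3 at 0° is gauche with Cl at 300° (2.5); I at 120° is gauche with OH at 60° (3.3); OH at 240° is gauche with Cl at 300° (2.5). Total 11.1 kJ/mol.
E(C) − E(D) = 11.4 − 11.1 = +0.3 kJ/mol.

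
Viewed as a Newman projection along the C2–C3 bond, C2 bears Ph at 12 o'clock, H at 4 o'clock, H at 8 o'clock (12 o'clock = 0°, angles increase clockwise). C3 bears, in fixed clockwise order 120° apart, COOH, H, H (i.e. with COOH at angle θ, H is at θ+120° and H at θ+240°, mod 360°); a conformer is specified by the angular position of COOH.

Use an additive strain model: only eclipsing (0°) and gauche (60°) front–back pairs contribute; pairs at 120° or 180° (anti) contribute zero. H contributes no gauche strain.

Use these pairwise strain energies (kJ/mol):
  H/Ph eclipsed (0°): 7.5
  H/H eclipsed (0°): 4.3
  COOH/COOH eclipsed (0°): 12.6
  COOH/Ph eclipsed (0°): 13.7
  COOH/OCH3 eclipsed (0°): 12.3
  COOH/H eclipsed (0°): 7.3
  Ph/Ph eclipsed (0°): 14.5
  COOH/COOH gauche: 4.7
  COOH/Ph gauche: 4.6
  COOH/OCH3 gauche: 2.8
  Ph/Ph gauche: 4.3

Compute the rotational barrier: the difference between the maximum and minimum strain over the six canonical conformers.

22.3 kJ/mol

COOH at 0° (eclipsed): Ph(0°)/COOH(0°) eclipsed 13.7; H(120°)/H(120°) eclipsed 4.3; H(240°)/H(240°) eclipsed 4.3 → 22.3 kJ/mol.
COOH at 60° (staggered): Ph(0°)/COOH(60°) gauche 4.6 → 4.6 kJ/mol.
COOH at 120° (eclipsed): Ph(0°)/H(0°) eclipsed 7.5; H(120°)/COOH(120°) eclipsed 7.3; H(240°)/H(240°) eclipsed 4.3 → 19.1 kJ/mol.
COOH at 180° (staggered): no non-H gauche contacts → 0.0 kJ/mol.
COOH at 240° (eclipsed): Ph(0°)/H(0°) eclipsed 7.5; H(120°)/H(120°) eclipsed 4.3; H(240°)/COOH(240°) eclipsed 7.3 → 19.1 kJ/mol.
COOH at 300° (staggered): Ph(0°)/COOH(300°) gauche 4.6 → 4.6 kJ/mol.
Max at 0° (22.3 kJ/mol), min at 180° (0.0 kJ/mol); barrier = 22.3 kJ/mol.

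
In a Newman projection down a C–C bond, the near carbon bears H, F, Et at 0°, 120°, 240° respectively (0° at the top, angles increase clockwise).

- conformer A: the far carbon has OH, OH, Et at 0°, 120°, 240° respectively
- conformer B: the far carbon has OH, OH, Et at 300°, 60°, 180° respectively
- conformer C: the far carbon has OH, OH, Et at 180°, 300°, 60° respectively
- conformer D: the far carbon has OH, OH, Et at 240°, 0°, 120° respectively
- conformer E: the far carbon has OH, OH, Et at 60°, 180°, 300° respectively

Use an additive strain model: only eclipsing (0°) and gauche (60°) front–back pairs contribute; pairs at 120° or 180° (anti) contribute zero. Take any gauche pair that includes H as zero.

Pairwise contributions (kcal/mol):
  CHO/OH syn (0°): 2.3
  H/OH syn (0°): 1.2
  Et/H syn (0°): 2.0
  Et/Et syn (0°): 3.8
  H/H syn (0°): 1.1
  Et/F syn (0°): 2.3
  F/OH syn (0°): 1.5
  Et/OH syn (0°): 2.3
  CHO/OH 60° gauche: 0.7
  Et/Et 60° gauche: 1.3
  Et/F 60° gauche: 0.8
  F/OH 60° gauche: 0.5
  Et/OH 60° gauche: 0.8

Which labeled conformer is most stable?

A (eclipsed): H–OH eclipsed, F–OH eclipsed, Et–Et eclipsed; 1.2 + 1.5 + 3.8 = 6.5 kcal/mol.
B (staggered): F–OH gauche, F–Et gauche, Et–OH gauche, Et–Et gauche; 0.5 + 0.8 + 0.8 + 1.3 = 3.4 kcal/mol.
C (staggered): F–OH gauche, F–Et gauche, Et–OH gauche, Et–OH gauche; 0.5 + 0.8 + 0.8 + 0.8 = 2.9 kcal/mol.
D (eclipsed): H–OH eclipsed, F–Et eclipsed, Et–OH eclipsed; 1.2 + 2.3 + 2.3 = 5.8 kcal/mol.
E (staggered): F–OH gauche, F–OH gauche, Et–OH gauche, Et–Et gauche; 0.5 + 0.5 + 0.8 + 1.3 = 3.1 kcal/mol.
C has the lowest total (2.9 kcal/mol).

C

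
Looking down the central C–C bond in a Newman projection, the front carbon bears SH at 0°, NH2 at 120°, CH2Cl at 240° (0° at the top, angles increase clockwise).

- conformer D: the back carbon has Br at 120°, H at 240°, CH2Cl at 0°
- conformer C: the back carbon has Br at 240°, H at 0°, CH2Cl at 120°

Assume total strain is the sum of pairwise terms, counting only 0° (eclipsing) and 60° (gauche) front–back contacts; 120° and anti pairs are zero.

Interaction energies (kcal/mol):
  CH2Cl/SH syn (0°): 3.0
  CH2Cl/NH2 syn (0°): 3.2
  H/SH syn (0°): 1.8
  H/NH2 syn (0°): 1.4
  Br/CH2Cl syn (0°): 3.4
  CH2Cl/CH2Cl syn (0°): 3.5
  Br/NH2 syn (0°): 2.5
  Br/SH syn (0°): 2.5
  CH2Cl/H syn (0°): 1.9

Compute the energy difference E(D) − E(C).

-1.0 kcal/mol

D (eclipsed): SH(0°)/CH2Cl(0°) eclipsed 3.0; NH2(120°)/Br(120°) eclipsed 2.5; CH2Cl(240°)/H(240°) eclipsed 1.9 → 7.4 kcal/mol.
C (eclipsed): SH(0°)/H(0°) eclipsed 1.8; NH2(120°)/CH2Cl(120°) eclipsed 3.2; CH2Cl(240°)/Br(240°) eclipsed 3.4 → 8.4 kcal/mol.
E(D) − E(C) = 7.4 − 8.4 = -1.0 kcal/mol.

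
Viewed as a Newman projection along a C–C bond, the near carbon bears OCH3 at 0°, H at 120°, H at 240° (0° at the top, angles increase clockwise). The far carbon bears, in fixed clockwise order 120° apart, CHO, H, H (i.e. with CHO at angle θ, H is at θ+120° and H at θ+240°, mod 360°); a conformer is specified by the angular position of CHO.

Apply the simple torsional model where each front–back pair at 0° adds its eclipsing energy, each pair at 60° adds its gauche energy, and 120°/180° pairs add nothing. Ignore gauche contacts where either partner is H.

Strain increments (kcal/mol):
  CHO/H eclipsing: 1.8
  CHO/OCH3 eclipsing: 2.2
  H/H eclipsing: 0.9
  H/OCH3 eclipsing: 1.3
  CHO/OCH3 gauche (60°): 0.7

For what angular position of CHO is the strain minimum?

CHO at 0° is eclipsed. OCH3 at 0° is eclipsed with CHO at 0° (2.2); H at 120° is eclipsed with H at 120° (0.9); H at 240° is eclipsed with H at 240° (0.9). Total 4.0 kcal/mol.
CHO at 60° is staggered. OCH3 at 0° is gauche with CHO at 60° (0.7). Total 0.7 kcal/mol.
CHO at 120° is eclipsed. OCH3 at 0° is eclipsed with H at 0° (1.3); H at 120° is eclipsed with CHO at 120° (1.8); H at 240° is eclipsed with H at 240° (0.9). Total 4.0 kcal/mol.
CHO at 180° (staggered): no non-H gauche contacts → 0.0 kcal/mol.
CHO at 240° is eclipsed. OCH3 at 0° is eclipsed with H at 0° (1.3); H at 120° is eclipsed with H at 120° (0.9); H at 240° is eclipsed with CHO at 240° (1.8). Total 4.0 kcal/mol.
CHO at 300° is staggered. OCH3 at 0° is gauche with CHO at 300° (0.7). Total 0.7 kcal/mol.
The minimum (0.0 kcal/mol) occurs with CHO at 180°.

180°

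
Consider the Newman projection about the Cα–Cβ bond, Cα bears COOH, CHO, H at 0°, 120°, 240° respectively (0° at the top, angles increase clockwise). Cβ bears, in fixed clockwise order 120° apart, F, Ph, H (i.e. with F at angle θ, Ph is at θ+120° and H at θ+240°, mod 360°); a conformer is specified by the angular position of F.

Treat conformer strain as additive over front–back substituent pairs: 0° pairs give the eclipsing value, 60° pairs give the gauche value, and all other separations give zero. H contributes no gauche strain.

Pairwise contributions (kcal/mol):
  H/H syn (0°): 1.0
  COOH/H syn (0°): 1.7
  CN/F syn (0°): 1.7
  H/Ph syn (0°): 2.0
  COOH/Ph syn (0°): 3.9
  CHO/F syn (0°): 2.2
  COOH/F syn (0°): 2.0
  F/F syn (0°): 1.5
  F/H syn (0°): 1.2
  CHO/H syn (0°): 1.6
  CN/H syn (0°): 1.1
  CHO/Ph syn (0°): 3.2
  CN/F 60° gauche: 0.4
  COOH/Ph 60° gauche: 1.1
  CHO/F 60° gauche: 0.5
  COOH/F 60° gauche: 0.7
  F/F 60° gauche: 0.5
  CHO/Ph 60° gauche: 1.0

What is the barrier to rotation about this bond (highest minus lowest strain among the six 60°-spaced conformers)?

5.1 kcal/mol

F at 0° is eclipsed. COOH at 0° is eclipsed with F at 0° (2.0); CHO at 120° is eclipsed with Ph at 120° (3.2); H at 240° is eclipsed with H at 240° (1.0). Total 6.2 kcal/mol.
F at 60° is staggered. COOH at 0° is gauche with F at 60° (0.7); CHO at 120° is gauche with F at 60° (0.5); CHO at 120° is gauche with Ph at 180° (1.0). Total 2.2 kcal/mol.
F at 120° is eclipsed. COOH at 0° is eclipsed with H at 0° (1.7); CHO at 120° is eclipsed with F at 120° (2.2); H at 240° is eclipsed with Ph at 240° (2.0). Total 5.9 kcal/mol.
F at 180° is staggered. COOH at 0° is gauche with Ph at 300° (1.1); CHO at 120° is gauche with F at 180° (0.5). Total 1.6 kcal/mol.
F at 240° is eclipsed. COOH at 0° is eclipsed with Ph at 0° (3.9); CHO at 120° is eclipsed with H at 120° (1.6); H at 240° is eclipsed with F at 240° (1.2). Total 6.7 kcal/mol.
F at 300° is staggered. COOH at 0° is gauche with F at 300° (0.7); COOH at 0° is gauche with Ph at 60° (1.1); CHO at 120° is gauche with Ph at 60° (1.0). Total 2.8 kcal/mol.
Max at 240° (6.7 kcal/mol), min at 180° (1.6 kcal/mol); barrier = 5.1 kcal/mol.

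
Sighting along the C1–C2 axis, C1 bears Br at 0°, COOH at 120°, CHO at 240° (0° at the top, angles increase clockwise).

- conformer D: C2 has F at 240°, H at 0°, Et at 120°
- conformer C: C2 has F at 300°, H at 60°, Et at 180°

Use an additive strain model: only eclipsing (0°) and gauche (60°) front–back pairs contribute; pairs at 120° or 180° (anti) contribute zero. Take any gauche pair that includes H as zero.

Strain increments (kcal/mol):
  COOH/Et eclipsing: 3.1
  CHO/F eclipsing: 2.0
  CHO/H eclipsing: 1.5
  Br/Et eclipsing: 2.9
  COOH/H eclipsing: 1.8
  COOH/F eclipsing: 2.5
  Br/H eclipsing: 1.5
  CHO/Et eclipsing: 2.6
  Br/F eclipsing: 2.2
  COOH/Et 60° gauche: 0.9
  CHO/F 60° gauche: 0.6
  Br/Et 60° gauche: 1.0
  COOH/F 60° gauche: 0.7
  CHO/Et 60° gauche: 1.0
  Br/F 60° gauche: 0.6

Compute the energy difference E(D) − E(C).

D (eclipsed): Br(0°)/H(0°) eclipsed 1.5; COOH(120°)/Et(120°) eclipsed 3.1; CHO(240°)/F(240°) eclipsed 2.0 → 6.6 kcal/mol.
C (staggered): Br(0°)/F(300°) gauche 0.6; COOH(120°)/Et(180°) gauche 0.9; CHO(240°)/F(300°) gauche 0.6; CHO(240°)/Et(180°) gauche 1.0 → 3.1 kcal/mol.
E(D) − E(C) = 6.6 − 3.1 = +3.5 kcal/mol.

+3.5 kcal/mol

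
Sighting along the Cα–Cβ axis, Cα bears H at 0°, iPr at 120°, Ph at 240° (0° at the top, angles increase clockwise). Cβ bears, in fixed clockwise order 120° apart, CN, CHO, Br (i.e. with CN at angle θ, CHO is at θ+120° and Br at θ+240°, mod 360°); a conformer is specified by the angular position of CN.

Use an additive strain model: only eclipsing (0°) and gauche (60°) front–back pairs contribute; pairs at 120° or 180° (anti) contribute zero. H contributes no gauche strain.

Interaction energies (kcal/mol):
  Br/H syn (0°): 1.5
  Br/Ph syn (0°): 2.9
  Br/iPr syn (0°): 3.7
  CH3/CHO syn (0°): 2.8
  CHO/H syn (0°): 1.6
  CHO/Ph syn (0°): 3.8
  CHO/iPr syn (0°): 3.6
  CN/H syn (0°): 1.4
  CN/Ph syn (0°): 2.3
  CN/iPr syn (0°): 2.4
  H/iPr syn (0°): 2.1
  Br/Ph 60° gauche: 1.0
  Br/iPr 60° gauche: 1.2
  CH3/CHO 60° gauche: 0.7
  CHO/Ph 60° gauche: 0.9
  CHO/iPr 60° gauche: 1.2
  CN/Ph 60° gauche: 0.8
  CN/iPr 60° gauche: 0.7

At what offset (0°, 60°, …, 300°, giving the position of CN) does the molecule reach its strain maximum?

CN at 0° (eclipsed): H–CN eclipsed, iPr–CHO eclipsed, Ph–Br eclipsed; 1.4 + 3.6 + 2.9 = 7.9 kcal/mol.
CN at 60° (staggered): iPr–CN gauche, iPr–CHO gauche, Ph–CHO gauche, Ph–Br gauche; 0.7 + 1.2 + 0.9 + 1.0 = 3.8 kcal/mol.
CN at 120° (eclipsed): H–Br eclipsed, iPr–CN eclipsed, Ph–CHO eclipsed; 1.5 + 2.4 + 3.8 = 7.7 kcal/mol.
CN at 180° (staggered): iPr–CN gauche, iPr–Br gauche, Ph–CN gauche, Ph–CHO gauche; 0.7 + 1.2 + 0.8 + 0.9 = 3.6 kcal/mol.
CN at 240° (eclipsed): H–CHO eclipsed, iPr–Br eclipsed, Ph–CN eclipsed; 1.6 + 3.7 + 2.3 = 7.6 kcal/mol.
CN at 300° (staggered): iPr–CHO gauche, iPr–Br gauche, Ph–CN gauche, Ph–Br gauche; 1.2 + 1.2 + 0.8 + 1.0 = 4.2 kcal/mol.
The maximum (7.9 kcal/mol) occurs with CN at 0°.

0°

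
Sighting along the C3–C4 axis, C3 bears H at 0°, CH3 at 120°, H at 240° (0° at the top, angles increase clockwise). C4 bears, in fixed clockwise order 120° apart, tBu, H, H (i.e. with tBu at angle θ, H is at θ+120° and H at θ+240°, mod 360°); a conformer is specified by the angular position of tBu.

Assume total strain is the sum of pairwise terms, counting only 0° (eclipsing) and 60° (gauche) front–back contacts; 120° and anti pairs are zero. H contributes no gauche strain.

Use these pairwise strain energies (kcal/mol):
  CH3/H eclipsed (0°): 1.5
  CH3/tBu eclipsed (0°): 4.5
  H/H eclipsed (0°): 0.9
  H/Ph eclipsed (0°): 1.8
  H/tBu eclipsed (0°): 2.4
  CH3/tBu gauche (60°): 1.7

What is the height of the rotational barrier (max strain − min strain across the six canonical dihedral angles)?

tBu at 0° (eclipsed): H–tBu eclipsed, CH3–H eclipsed, H–H eclipsed; 2.4 + 1.5 + 0.9 = 4.8 kcal/mol.
tBu at 60° (staggered): CH3–tBu gauche; 1.7 = 1.7 kcal/mol.
tBu at 120° (eclipsed): H–H eclipsed, CH3–tBu eclipsed, H–H eclipsed; 0.9 + 4.5 + 0.9 = 6.3 kcal/mol.
tBu at 180° (staggered): CH3–tBu gauche; 1.7 = 1.7 kcal/mol.
tBu at 240° (eclipsed): H–H eclipsed, CH3–H eclipsed, H–tBu eclipsed; 0.9 + 1.5 + 2.4 = 4.8 kcal/mol.
tBu at 300° (staggered): no non-H gauche contacts → 0.0 kcal/mol.
Max at 120° (6.3 kcal/mol), min at 300° (0.0 kcal/mol); barrier = 6.3 kcal/mol.

6.3 kcal/mol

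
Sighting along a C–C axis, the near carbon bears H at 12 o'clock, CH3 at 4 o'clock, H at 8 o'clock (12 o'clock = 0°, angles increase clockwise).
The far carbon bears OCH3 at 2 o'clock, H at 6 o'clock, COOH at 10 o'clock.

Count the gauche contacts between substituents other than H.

Non-H gauche pairs: CH3(120°)/OCH3(60°) — 1 interaction.

1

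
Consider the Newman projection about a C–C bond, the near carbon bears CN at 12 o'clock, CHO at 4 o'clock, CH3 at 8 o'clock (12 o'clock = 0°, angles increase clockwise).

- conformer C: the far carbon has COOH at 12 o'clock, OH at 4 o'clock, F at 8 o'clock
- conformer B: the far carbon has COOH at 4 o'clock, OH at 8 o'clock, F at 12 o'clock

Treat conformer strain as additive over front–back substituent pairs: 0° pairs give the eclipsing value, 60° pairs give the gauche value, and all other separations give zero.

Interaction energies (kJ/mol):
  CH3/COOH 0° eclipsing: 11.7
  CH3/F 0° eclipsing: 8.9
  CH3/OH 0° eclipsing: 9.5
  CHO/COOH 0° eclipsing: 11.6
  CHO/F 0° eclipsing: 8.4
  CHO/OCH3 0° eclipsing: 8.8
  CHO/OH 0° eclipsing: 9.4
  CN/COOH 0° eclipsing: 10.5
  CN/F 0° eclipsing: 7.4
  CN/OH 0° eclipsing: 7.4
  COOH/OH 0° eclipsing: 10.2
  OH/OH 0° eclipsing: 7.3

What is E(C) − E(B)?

C (eclipsed): CN–COOH eclipsed, CHO–OH eclipsed, CH3–F eclipsed; 10.5 + 9.4 + 8.9 = 28.8 kJ/mol.
B (eclipsed): CN–F eclipsed, CHO–COOH eclipsed, CH3–OH eclipsed; 7.4 + 11.6 + 9.5 = 28.5 kJ/mol.
E(C) − E(B) = 28.8 − 28.5 = +0.3 kJ/mol.

+0.3 kJ/mol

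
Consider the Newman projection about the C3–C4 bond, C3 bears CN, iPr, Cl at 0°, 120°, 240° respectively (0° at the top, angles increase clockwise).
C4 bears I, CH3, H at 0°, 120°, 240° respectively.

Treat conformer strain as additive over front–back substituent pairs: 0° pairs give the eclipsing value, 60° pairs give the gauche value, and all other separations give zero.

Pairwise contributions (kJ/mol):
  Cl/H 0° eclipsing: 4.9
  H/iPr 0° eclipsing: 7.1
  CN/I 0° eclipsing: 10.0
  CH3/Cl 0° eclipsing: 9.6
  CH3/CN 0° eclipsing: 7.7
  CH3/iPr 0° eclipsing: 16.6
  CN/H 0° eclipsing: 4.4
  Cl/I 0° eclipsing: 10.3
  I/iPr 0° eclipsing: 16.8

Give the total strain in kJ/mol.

31.5 kJ/mol

This conformer is eclipsed. CN at 0° is eclipsed with I at 0° (10.0); iPr at 120° is eclipsed with CH3 at 120° (16.6); Cl at 240° is eclipsed with H at 240° (4.9). Total 31.5 kJ/mol.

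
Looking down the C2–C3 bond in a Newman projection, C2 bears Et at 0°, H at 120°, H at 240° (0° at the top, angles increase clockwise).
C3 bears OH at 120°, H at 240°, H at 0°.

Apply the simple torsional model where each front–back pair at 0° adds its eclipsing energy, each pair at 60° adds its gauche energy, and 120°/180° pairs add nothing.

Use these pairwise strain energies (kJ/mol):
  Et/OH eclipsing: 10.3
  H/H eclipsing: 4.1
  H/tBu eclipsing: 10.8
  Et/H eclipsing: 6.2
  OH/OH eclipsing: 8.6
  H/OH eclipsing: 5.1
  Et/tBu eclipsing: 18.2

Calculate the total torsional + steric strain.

15.4 kJ/mol

This conformer (eclipsed): Et–H eclipsed, H–OH eclipsed, H–H eclipsed; 6.2 + 5.1 + 4.1 = 15.4 kJ/mol.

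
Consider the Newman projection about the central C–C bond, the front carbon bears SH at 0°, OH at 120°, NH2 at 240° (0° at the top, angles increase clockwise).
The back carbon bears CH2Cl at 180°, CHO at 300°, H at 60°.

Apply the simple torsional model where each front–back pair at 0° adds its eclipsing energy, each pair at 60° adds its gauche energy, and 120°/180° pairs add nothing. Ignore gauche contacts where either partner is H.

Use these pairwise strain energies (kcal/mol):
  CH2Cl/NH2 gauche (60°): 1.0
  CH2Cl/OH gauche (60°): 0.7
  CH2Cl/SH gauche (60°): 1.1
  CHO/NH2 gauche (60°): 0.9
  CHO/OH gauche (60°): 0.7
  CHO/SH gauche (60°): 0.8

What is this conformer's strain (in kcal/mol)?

This conformer is staggered. SH at 0° is gauche with CHO at 300° (0.8); OH at 120° is gauche with CH2Cl at 180° (0.7); NH2 at 240° is gauche with CH2Cl at 180° (1.0); NH2 at 240° is gauche with CHO at 300° (0.9). Total 3.4 kcal/mol.

3.4 kcal/mol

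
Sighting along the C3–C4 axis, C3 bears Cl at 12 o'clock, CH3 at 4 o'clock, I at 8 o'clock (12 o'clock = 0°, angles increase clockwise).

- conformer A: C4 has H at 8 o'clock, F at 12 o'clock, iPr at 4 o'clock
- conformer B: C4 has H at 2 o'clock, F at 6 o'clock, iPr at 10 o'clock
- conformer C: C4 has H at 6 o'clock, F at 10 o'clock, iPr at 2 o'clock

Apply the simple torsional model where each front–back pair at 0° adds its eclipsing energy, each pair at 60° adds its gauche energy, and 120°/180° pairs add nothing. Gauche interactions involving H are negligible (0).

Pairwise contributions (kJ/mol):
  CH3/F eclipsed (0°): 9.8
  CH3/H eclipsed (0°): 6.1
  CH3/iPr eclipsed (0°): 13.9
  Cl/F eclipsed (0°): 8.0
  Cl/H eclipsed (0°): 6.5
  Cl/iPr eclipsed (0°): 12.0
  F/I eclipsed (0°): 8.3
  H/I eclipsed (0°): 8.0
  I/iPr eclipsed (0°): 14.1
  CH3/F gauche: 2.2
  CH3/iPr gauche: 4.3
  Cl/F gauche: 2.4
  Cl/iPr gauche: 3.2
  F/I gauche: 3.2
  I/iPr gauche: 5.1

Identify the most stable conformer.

C

A (eclipsed): Cl–F eclipsed, CH3–iPr eclipsed, I–H eclipsed; 8.0 + 13.9 + 8.0 = 29.9 kJ/mol.
B (staggered): Cl–iPr gauche, CH3–F gauche, I–F gauche, I–iPr gauche; 3.2 + 2.2 + 3.2 + 5.1 = 13.7 kJ/mol.
C (staggered): Cl–F gauche, Cl–iPr gauche, CH3–iPr gauche, I–F gauche; 2.4 + 3.2 + 4.3 + 3.2 = 13.1 kJ/mol.
C has the lowest total (13.1 kJ/mol).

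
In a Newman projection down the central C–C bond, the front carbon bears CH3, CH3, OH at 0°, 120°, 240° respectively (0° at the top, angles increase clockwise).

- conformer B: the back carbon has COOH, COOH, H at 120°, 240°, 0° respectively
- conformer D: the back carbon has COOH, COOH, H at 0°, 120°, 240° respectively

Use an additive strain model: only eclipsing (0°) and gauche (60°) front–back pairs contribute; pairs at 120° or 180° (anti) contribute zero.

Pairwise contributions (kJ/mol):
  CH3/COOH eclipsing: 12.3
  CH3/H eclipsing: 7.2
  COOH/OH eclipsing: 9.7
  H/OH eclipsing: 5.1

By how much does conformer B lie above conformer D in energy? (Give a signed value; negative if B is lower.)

-0.5 kJ/mol

B (eclipsed): CH3(0°)/H(0°) eclipsed 7.2; CH3(120°)/COOH(120°) eclipsed 12.3; OH(240°)/COOH(240°) eclipsed 9.7 → 29.2 kJ/mol.
D (eclipsed): CH3(0°)/COOH(0°) eclipsed 12.3; CH3(120°)/COOH(120°) eclipsed 12.3; OH(240°)/H(240°) eclipsed 5.1 → 29.7 kJ/mol.
E(B) − E(D) = 29.2 − 29.7 = -0.5 kJ/mol.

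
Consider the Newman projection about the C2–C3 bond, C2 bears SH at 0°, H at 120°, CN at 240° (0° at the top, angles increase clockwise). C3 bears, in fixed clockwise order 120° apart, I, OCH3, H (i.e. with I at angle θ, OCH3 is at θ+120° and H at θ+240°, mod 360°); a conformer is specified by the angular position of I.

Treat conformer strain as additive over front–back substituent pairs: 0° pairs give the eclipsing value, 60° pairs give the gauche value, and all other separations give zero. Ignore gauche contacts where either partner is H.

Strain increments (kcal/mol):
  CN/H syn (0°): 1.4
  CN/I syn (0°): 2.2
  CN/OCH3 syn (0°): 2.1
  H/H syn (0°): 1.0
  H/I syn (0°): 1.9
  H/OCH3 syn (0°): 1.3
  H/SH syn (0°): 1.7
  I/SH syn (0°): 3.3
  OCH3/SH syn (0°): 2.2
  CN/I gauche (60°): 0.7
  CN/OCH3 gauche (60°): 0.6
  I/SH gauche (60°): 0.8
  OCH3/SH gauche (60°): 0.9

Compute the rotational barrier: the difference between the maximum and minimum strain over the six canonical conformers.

4.6 kcal/mol

I at 0° is eclipsed. SH at 0° is eclipsed with I at 0° (3.3); H at 120° is eclipsed with OCH3 at 120° (1.3); CN at 240° is eclipsed with H at 240° (1.4). Total 6.0 kcal/mol.
I at 60° is staggered. SH at 0° is gauche with I at 60° (0.8); CN at 240° is gauche with OCH3 at 180° (0.6). Total 1.4 kcal/mol.
I at 120° is eclipsed. SH at 0° is eclipsed with H at 0° (1.7); H at 120° is eclipsed with I at 120° (1.9); CN at 240° is eclipsed with OCH3 at 240° (2.1). Total 5.7 kcal/mol.
I at 180° is staggered. SH at 0° is gauche with OCH3 at 300° (0.9); CN at 240° is gauche with I at 180° (0.7); CN at 240° is gauche with OCH3 at 300° (0.6). Total 2.2 kcal/mol.
I at 240° is eclipsed. SH at 0° is eclipsed with OCH3 at 0° (2.2); H at 120° is eclipsed with H at 120° (1.0); CN at 240° is eclipsed with I at 240° (2.2). Total 5.4 kcal/mol.
I at 300° is staggered. SH at 0° is gauche with I at 300° (0.8); SH at 0° is gauche with OCH3 at 60° (0.9); CN at 240° is gauche with I at 300° (0.7). Total 2.4 kcal/mol.
Max at 0° (6.0 kcal/mol), min at 60° (1.4 kcal/mol); barrier = 4.6 kcal/mol.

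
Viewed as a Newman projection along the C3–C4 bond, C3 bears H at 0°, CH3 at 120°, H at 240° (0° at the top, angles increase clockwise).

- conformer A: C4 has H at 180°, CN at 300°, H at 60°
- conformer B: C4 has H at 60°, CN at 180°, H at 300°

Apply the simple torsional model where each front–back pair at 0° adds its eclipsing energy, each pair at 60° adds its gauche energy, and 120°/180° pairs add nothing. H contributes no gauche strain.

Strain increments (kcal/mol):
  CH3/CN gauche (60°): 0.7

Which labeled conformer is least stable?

B

A (staggered): no non-H gauche contacts → 0.0 kcal/mol.
B is staggered. CH3 at 120° is gauche with CN at 180° (0.7). Total 0.7 kcal/mol.
B has the highest total (0.7 kcal/mol).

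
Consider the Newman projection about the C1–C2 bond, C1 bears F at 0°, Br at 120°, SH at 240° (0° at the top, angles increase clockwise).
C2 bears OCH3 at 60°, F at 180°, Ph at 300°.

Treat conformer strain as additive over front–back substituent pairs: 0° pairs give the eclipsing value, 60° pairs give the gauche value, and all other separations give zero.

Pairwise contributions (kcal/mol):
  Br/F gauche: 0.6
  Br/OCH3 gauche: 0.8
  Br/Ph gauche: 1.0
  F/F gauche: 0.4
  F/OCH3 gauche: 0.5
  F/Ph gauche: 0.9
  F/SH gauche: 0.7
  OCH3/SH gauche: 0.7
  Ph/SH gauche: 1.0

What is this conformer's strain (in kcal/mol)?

4.5 kcal/mol

This conformer (staggered): F(0°)/OCH3(60°) gauche 0.5; F(0°)/Ph(300°) gauche 0.9; Br(120°)/OCH3(60°) gauche 0.8; Br(120°)/F(180°) gauche 0.6; SH(240°)/F(180°) gauche 0.7; SH(240°)/Ph(300°) gauche 1.0 → 4.5 kcal/mol.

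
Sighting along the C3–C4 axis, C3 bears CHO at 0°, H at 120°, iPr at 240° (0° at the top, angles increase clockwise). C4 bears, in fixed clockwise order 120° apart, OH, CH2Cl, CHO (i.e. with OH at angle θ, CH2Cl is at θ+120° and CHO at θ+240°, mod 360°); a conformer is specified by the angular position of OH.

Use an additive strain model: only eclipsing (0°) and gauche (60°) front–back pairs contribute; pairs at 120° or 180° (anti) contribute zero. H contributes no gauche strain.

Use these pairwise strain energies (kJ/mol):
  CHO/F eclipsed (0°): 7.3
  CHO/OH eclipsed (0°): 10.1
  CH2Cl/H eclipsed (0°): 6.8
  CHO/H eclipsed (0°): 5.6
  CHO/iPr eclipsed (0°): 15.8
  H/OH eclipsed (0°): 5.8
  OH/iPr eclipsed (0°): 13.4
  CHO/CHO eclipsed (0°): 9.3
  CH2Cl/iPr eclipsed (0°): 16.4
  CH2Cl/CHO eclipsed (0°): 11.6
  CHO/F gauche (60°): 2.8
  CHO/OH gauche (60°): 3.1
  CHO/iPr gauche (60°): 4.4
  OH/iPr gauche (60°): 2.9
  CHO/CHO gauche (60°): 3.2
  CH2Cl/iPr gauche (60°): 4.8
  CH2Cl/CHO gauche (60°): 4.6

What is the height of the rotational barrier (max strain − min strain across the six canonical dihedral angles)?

OH at 0° is eclipsed. CHO at 0° is eclipsed with OH at 0° (10.1); H at 120° is eclipsed with CH2Cl at 120° (6.8); iPr at 240° is eclipsed with CHO at 240° (15.8). Total 32.7 kJ/mol.
OH at 60° is staggered. CHO at 0° is gauche with OH at 60° (3.1); CHO at 0° is gauche with CHO at 300° (3.2); iPr at 240° is gauche with CH2Cl at 180° (4.8); iPr at 240° is gauche with CHO at 300° (4.4). Total 15.5 kJ/mol.
OH at 120° is eclipsed. CHO at 0° is eclipsed with CHO at 0° (9.3); H at 120° is eclipsed with OH at 120° (5.8); iPr at 240° is eclipsed with CH2Cl at 240° (16.4). Total 31.5 kJ/mol.
OH at 180° is staggered. CHO at 0° is gauche with CH2Cl at 300° (4.6); CHO at 0° is gauche with CHO at 60° (3.2); iPr at 240° is gauche with OH at 180° (2.9); iPr at 240° is gauche with CH2Cl at 300° (4.8). Total 15.5 kJ/mol.
OH at 240° is eclipsed. CHO at 0° is eclipsed with CH2Cl at 0° (11.6); H at 120° is eclipsed with CHO at 120° (5.6); iPr at 240° is eclipsed with OH at 240° (13.4). Total 30.6 kJ/mol.
OH at 300° is staggered. CHO at 0° is gauche with OH at 300° (3.1); CHO at 0° is gauche with CH2Cl at 60° (4.6); iPr at 240° is gauche with OH at 300° (2.9); iPr at 240° is gauche with CHO at 180° (4.4). Total 15.0 kJ/mol.
Max at 0° (32.7 kJ/mol), min at 300° (15.0 kJ/mol); barrier = 17.7 kJ/mol.

17.7 kJ/mol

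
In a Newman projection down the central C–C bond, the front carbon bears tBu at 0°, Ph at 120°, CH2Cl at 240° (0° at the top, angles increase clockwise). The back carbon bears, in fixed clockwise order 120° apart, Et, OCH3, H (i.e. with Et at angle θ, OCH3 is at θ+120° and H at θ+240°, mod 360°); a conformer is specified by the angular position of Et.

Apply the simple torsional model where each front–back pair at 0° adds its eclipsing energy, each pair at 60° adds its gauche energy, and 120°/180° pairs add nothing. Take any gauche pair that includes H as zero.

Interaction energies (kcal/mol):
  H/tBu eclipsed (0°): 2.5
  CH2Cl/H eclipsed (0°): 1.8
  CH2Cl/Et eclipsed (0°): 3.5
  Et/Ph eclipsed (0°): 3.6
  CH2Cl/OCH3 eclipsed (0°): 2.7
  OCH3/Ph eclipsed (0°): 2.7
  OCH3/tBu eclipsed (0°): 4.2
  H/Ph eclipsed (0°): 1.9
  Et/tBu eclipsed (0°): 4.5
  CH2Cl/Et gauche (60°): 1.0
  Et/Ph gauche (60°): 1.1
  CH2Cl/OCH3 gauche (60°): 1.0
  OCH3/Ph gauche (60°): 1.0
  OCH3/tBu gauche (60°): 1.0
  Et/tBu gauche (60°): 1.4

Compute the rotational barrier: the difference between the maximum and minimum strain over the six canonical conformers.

Et at 0° (eclipsed): tBu(0°)/Et(0°) eclipsed 4.5; Ph(120°)/OCH3(120°) eclipsed 2.7; CH2Cl(240°)/H(240°) eclipsed 1.8 → 9.0 kcal/mol.
Et at 60° (staggered): tBu(0°)/Et(60°) gauche 1.4; Ph(120°)/Et(60°) gauche 1.1; Ph(120°)/OCH3(180°) gauche 1.0; CH2Cl(240°)/OCH3(180°) gauche 1.0 → 4.5 kcal/mol.
Et at 120° (eclipsed): tBu(0°)/H(0°) eclipsed 2.5; Ph(120°)/Et(120°) eclipsed 3.6; CH2Cl(240°)/OCH3(240°) eclipsed 2.7 → 8.8 kcal/mol.
Et at 180° (staggered): tBu(0°)/OCH3(300°) gauche 1.0; Ph(120°)/Et(180°) gauche 1.1; CH2Cl(240°)/Et(180°) gauche 1.0; CH2Cl(240°)/OCH3(300°) gauche 1.0 → 4.1 kcal/mol.
Et at 240° (eclipsed): tBu(0°)/OCH3(0°) eclipsed 4.2; Ph(120°)/H(120°) eclipsed 1.9; CH2Cl(240°)/Et(240°) eclipsed 3.5 → 9.6 kcal/mol.
Et at 300° (staggered): tBu(0°)/Et(300°) gauche 1.4; tBu(0°)/OCH3(60°) gauche 1.0; Ph(120°)/OCH3(60°) gauche 1.0; CH2Cl(240°)/Et(300°) gauche 1.0 → 4.4 kcal/mol.
Max at 240° (9.6 kcal/mol), min at 180° (4.1 kcal/mol); barrier = 5.5 kcal/mol.

5.5 kcal/mol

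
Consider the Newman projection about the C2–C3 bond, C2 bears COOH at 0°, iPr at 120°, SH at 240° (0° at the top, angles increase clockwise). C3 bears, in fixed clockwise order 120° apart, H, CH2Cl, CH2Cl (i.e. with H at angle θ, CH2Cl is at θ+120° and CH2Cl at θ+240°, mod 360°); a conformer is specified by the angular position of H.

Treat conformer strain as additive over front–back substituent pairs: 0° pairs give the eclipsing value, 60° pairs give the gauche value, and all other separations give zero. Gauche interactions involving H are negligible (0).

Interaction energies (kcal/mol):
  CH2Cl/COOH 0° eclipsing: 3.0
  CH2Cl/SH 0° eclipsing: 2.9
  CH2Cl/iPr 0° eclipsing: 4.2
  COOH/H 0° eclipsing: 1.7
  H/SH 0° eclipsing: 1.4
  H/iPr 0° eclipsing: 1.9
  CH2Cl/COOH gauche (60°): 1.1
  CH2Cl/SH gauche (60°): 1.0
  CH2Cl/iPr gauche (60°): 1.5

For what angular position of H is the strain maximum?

H at 0° is eclipsed. COOH at 0° is eclipsed with H at 0° (1.7); iPr at 120° is eclipsed with CH2Cl at 120° (4.2); SH at 240° is eclipsed with CH2Cl at 240° (2.9). Total 8.8 kcal/mol.
H at 60° is staggered. COOH at 0° is gauche with CH2Cl at 300° (1.1); iPr at 120° is gauche with CH2Cl at 180° (1.5); SH at 240° is gauche with CH2Cl at 180° (1.0); SH at 240° is gauche with CH2Cl at 300° (1.0). Total 4.6 kcal/mol.
H at 120° is eclipsed. COOH at 0° is eclipsed with CH2Cl at 0° (3.0); iPr at 120° is eclipsed with H at 120° (1.9); SH at 240° is eclipsed with CH2Cl at 240° (2.9). Total 7.8 kcal/mol.
H at 180° is staggered. COOH at 0° is gauche with CH2Cl at 300° (1.1); COOH at 0° is gauche with CH2Cl at 60° (1.1); iPr at 120° is gauche with CH2Cl at 60° (1.5); SH at 240° is gauche with CH2Cl at 300° (1.0). Total 4.7 kcal/mol.
H at 240° is eclipsed. COOH at 0° is eclipsed with CH2Cl at 0° (3.0); iPr at 120° is eclipsed with CH2Cl at 120° (4.2); SH at 240° is eclipsed with H at 240° (1.4). Total 8.6 kcal/mol.
H at 300° is staggered. COOH at 0° is gauche with CH2Cl at 60° (1.1); iPr at 120° is gauche with CH2Cl at 60° (1.5); iPr at 120° is gauche with CH2Cl at 180° (1.5); SH at 240° is gauche with CH2Cl at 180° (1.0). Total 5.1 kcal/mol.
The maximum (8.8 kcal/mol) occurs with H at 0°.

0°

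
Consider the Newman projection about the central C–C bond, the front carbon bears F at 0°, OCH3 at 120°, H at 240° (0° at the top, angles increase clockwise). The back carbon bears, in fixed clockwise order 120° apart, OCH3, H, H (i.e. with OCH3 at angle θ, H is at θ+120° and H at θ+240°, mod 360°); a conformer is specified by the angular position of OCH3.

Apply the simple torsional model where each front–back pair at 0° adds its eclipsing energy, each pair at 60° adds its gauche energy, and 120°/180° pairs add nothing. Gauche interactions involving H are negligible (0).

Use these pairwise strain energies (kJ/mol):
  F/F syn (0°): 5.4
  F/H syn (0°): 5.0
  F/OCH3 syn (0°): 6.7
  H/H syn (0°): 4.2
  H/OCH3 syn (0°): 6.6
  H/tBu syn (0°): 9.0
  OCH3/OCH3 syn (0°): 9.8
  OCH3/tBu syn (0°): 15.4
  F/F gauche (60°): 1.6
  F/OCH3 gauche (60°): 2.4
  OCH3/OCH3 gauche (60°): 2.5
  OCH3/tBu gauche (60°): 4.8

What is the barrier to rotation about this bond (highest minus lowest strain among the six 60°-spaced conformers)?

OCH3 at 0° (eclipsed): F(0°)/OCH3(0°) eclipsed 6.7; OCH3(120°)/H(120°) eclipsed 6.6; H(240°)/H(240°) eclipsed 4.2 → 17.5 kJ/mol.
OCH3 at 60° (staggered): F(0°)/OCH3(60°) gauche 2.4; OCH3(120°)/OCH3(60°) gauche 2.5 → 4.9 kJ/mol.
OCH3 at 120° (eclipsed): F(0°)/H(0°) eclipsed 5.0; OCH3(120°)/OCH3(120°) eclipsed 9.8; H(240°)/H(240°) eclipsed 4.2 → 19.0 kJ/mol.
OCH3 at 180° (staggered): OCH3(120°)/OCH3(180°) gauche 2.5 → 2.5 kJ/mol.
OCH3 at 240° (eclipsed): F(0°)/H(0°) eclipsed 5.0; OCH3(120°)/H(120°) eclipsed 6.6; H(240°)/OCH3(240°) eclipsed 6.6 → 18.2 kJ/mol.
OCH3 at 300° (staggered): F(0°)/OCH3(300°) gauche 2.4 → 2.4 kJ/mol.
Max at 120° (19.0 kJ/mol), min at 300° (2.4 kJ/mol); barrier = 16.6 kJ/mol.

16.6 kJ/mol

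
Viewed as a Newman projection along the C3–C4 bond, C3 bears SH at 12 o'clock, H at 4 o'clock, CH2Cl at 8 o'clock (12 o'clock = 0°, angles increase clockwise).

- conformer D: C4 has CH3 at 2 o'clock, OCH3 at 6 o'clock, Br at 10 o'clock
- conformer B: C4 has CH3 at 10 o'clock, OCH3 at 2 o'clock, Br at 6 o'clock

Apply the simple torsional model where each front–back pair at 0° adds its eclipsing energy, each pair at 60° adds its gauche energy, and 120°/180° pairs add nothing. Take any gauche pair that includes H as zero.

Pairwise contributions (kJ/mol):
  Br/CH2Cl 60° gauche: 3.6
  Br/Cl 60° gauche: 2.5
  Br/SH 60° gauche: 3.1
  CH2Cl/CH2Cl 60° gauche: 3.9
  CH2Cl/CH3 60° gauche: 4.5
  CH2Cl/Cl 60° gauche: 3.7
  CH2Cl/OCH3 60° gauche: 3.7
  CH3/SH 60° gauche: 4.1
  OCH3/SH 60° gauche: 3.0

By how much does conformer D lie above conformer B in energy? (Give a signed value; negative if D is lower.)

-0.7 kJ/mol

D (staggered): SH–CH3 gauche, SH–Br gauche, CH2Cl–OCH3 gauche, CH2Cl–Br gauche; 4.1 + 3.1 + 3.7 + 3.6 = 14.5 kJ/mol.
B (staggered): SH–CH3 gauche, SH–OCH3 gauche, CH2Cl–CH3 gauche, CH2Cl–Br gauche; 4.1 + 3.0 + 4.5 + 3.6 = 15.2 kJ/mol.
E(D) − E(B) = 14.5 − 15.2 = -0.7 kJ/mol.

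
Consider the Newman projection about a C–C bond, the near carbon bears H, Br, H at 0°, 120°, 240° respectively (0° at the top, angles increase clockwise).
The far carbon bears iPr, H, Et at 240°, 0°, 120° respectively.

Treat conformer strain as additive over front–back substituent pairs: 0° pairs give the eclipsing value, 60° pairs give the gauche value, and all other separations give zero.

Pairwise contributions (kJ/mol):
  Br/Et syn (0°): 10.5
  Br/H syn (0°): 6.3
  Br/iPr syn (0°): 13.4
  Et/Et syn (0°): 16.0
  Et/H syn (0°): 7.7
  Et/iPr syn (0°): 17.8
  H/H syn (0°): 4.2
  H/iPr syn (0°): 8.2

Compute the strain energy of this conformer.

This conformer (eclipsed): H(0°)/H(0°) eclipsed 4.2; Br(120°)/Et(120°) eclipsed 10.5; H(240°)/iPr(240°) eclipsed 8.2 → 22.9 kJ/mol.

22.9 kJ/mol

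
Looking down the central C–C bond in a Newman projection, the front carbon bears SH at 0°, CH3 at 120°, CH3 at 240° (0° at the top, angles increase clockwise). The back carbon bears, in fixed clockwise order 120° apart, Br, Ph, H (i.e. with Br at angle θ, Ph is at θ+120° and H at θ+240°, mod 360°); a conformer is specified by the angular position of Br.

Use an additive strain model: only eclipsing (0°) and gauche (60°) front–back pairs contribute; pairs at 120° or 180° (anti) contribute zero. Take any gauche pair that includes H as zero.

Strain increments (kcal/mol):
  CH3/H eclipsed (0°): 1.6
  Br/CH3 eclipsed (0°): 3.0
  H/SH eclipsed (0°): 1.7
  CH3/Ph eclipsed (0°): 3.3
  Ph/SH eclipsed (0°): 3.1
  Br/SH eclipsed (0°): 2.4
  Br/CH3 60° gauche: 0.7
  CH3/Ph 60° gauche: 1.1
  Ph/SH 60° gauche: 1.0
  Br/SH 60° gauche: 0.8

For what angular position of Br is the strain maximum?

120°

Br at 0° (eclipsed): SH(0°)/Br(0°) eclipsed 2.4; CH3(120°)/Ph(120°) eclipsed 3.3; CH3(240°)/H(240°) eclipsed 1.6 → 7.3 kcal/mol.
Br at 60° (staggered): SH(0°)/Br(60°) gauche 0.8; CH3(120°)/Br(60°) gauche 0.7; CH3(120°)/Ph(180°) gauche 1.1; CH3(240°)/Ph(180°) gauche 1.1 → 3.7 kcal/mol.
Br at 120° (eclipsed): SH(0°)/H(0°) eclipsed 1.7; CH3(120°)/Br(120°) eclipsed 3.0; CH3(240°)/Ph(240°) eclipsed 3.3 → 8.0 kcal/mol.
Br at 180° (staggered): SH(0°)/Ph(300°) gauche 1.0; CH3(120°)/Br(180°) gauche 0.7; CH3(240°)/Br(180°) gauche 0.7; CH3(240°)/Ph(300°) gauche 1.1 → 3.5 kcal/mol.
Br at 240° (eclipsed): SH(0°)/Ph(0°) eclipsed 3.1; CH3(120°)/H(120°) eclipsed 1.6; CH3(240°)/Br(240°) eclipsed 3.0 → 7.7 kcal/mol.
Br at 300° (staggered): SH(0°)/Br(300°) gauche 0.8; SH(0°)/Ph(60°) gauche 1.0; CH3(120°)/Ph(60°) gauche 1.1; CH3(240°)/Br(300°) gauche 0.7 → 3.6 kcal/mol.
The maximum (8.0 kcal/mol) occurs with Br at 120°.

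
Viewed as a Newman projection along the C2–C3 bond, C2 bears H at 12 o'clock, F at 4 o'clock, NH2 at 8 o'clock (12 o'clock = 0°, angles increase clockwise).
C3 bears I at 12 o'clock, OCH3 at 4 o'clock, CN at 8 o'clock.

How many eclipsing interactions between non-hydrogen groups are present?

Non-H eclipsing pairs: F(120°)/OCH3(120°); NH2(240°)/CN(240°) — 2 interactions.

2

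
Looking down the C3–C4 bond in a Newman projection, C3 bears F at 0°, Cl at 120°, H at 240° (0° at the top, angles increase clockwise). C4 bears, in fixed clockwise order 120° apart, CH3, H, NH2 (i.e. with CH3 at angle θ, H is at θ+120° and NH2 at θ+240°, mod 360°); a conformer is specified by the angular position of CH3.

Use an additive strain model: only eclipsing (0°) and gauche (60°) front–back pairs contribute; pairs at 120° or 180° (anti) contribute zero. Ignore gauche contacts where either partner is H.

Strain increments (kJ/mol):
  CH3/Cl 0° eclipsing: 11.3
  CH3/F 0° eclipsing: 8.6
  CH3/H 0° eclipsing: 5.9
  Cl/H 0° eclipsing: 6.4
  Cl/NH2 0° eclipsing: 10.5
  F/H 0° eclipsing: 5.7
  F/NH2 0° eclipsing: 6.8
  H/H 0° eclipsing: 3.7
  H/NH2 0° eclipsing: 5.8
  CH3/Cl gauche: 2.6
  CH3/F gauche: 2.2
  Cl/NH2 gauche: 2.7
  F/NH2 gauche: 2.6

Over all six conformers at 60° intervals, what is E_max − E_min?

17.2 kJ/mol

CH3 at 0° (eclipsed): F(0°)/CH3(0°) eclipsed 8.6; Cl(120°)/H(120°) eclipsed 6.4; H(240°)/NH2(240°) eclipsed 5.8 → 20.8 kJ/mol.
CH3 at 60° (staggered): F(0°)/CH3(60°) gauche 2.2; F(0°)/NH2(300°) gauche 2.6; Cl(120°)/CH3(60°) gauche 2.6 → 7.4 kJ/mol.
CH3 at 120° (eclipsed): F(0°)/NH2(0°) eclipsed 6.8; Cl(120°)/CH3(120°) eclipsed 11.3; H(240°)/H(240°) eclipsed 3.7 → 21.8 kJ/mol.
CH3 at 180° (staggered): F(0°)/NH2(60°) gauche 2.6; Cl(120°)/CH3(180°) gauche 2.6; Cl(120°)/NH2(60°) gauche 2.7 → 7.9 kJ/mol.
CH3 at 240° (eclipsed): F(0°)/H(0°) eclipsed 5.7; Cl(120°)/NH2(120°) eclipsed 10.5; H(240°)/CH3(240°) eclipsed 5.9 → 22.1 kJ/mol.
CH3 at 300° (staggered): F(0°)/CH3(300°) gauche 2.2; Cl(120°)/NH2(180°) gauche 2.7 → 4.9 kJ/mol.
Max at 240° (22.1 kJ/mol), min at 300° (4.9 kJ/mol); barrier = 17.2 kJ/mol.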